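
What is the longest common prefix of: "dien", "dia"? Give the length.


Words: dien, dia
  Position 0: all 'd' => match
  Position 1: all 'i' => match
  Position 2: ('e', 'a') => mismatch, stop
LCP = "di" (length 2)

2


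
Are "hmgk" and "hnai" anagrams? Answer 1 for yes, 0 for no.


Strings: "hmgk", "hnai"
Sorted first:  ghkm
Sorted second: ahin
Differ at position 0: 'g' vs 'a' => not anagrams

0


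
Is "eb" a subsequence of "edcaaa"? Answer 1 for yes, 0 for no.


Check if "eb" is a subsequence of "edcaaa"
Greedy scan:
  Position 0 ('e'): matches sub[0] = 'e'
  Position 1 ('d'): no match needed
  Position 2 ('c'): no match needed
  Position 3 ('a'): no match needed
  Position 4 ('a'): no match needed
  Position 5 ('a'): no match needed
Only matched 1/2 characters => not a subsequence

0


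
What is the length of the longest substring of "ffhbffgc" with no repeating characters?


Input: "ffhbffgc"
Sliding window (track last position of each char):
  Position 0 ('f'): window [0,0] length 1 -- new best
  Position 1 ('f'): repeat (last at 0), move window start to 1
  Position 1 ('f'): window [1,1] length 1
  Position 2 ('h'): window [1,2] length 2 -- new best
  Position 3 ('b'): window [1,3] length 3 -- new best
  Position 4 ('f'): repeat (last at 1), move window start to 2
  Position 4 ('f'): window [2,4] length 3
  Position 5 ('f'): repeat (last at 4), move window start to 5
  Position 5 ('f'): window [5,5] length 1
  Position 6 ('g'): window [5,6] length 2
  Position 7 ('c'): window [5,7] length 3
Longest substring with no repeats: "fhb" with length 3

3


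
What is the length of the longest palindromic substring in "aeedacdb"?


Input: "aeedacdb"
Checking substrings for palindromes:
  [1:3] "ee" (len 2) => palindrome
Longest palindromic substring: "ee" with length 2

2


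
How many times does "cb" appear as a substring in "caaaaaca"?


Searching for "cb" in "caaaaaca"
Scanning each position:
  Position 0: "ca" => no
  Position 1: "aa" => no
  Position 2: "aa" => no
  Position 3: "aa" => no
  Position 4: "aa" => no
  Position 5: "ac" => no
  Position 6: "ca" => no
Total occurrences: 0

0


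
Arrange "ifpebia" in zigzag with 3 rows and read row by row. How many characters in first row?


Zigzag "ifpebia" into 3 rows:
Placing characters:
  'i' => row 0
  'f' => row 1
  'p' => row 2
  'e' => row 1
  'b' => row 0
  'i' => row 1
  'a' => row 2
Rows:
  Row 0: "ib"
  Row 1: "fei"
  Row 2: "pa"
First row length: 2

2


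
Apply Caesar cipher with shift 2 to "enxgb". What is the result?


Caesar cipher: shift "enxgb" by 2
  'e' (pos 4) + 2 = pos 6 = 'g'
  'n' (pos 13) + 2 = pos 15 = 'p'
  'x' (pos 23) + 2 = pos 25 = 'z'
  'g' (pos 6) + 2 = pos 8 = 'i'
  'b' (pos 1) + 2 = pos 3 = 'd'
Result: gpzid

gpzid


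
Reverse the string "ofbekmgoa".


Input: ofbekmgoa
Reading characters right to left:
  Position 8: 'a'
  Position 7: 'o'
  Position 6: 'g'
  Position 5: 'm'
  Position 4: 'k'
  Position 3: 'e'
  Position 2: 'b'
  Position 1: 'f'
  Position 0: 'o'
Reversed: aogmkebfo

aogmkebfo


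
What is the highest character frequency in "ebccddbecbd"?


Input: ebccddbecbd
Character counts:
  'b': 3
  'c': 3
  'd': 3
  'e': 2
Maximum frequency: 3

3


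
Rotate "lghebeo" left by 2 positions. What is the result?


Input: "lghebeo", rotate left by 2
First 2 characters: "lg"
Remaining characters: "hebeo"
Concatenate remaining + first: "hebeo" + "lg" = "hebeolg"

hebeolg


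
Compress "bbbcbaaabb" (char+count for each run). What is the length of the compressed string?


Input: bbbcbaaabb
Runs:
  'b' x 3 => "b3"
  'c' x 1 => "c1"
  'b' x 1 => "b1"
  'a' x 3 => "a3"
  'b' x 2 => "b2"
Compressed: "b3c1b1a3b2"
Compressed length: 10

10


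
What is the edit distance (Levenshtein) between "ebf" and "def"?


Computing edit distance: "ebf" -> "def"
DP table:
           d    e    f
      0    1    2    3
  e   1    1    1    2
  b   2    2    2    2
  f   3    3    3    2
Edit distance = dp[3][3] = 2

2


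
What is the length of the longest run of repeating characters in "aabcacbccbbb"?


Input: "aabcacbccbbb"
Scanning for longest run:
  Position 1 ('a'): continues run of 'a', length=2
  Position 2 ('b'): new char, reset run to 1
  Position 3 ('c'): new char, reset run to 1
  Position 4 ('a'): new char, reset run to 1
  Position 5 ('c'): new char, reset run to 1
  Position 6 ('b'): new char, reset run to 1
  Position 7 ('c'): new char, reset run to 1
  Position 8 ('c'): continues run of 'c', length=2
  Position 9 ('b'): new char, reset run to 1
  Position 10 ('b'): continues run of 'b', length=2
  Position 11 ('b'): continues run of 'b', length=3
Longest run: 'b' with length 3

3


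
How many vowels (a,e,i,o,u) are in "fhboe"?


Input: fhboe
Checking each character:
  'f' at position 0: consonant
  'h' at position 1: consonant
  'b' at position 2: consonant
  'o' at position 3: vowel (running total: 1)
  'e' at position 4: vowel (running total: 2)
Total vowels: 2

2


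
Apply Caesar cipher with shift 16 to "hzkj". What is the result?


Caesar cipher: shift "hzkj" by 16
  'h' (pos 7) + 16 = pos 23 = 'x'
  'z' (pos 25) + 16 = pos 15 = 'p'
  'k' (pos 10) + 16 = pos 0 = 'a'
  'j' (pos 9) + 16 = pos 25 = 'z'
Result: xpaz

xpaz


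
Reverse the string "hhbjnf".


Input: hhbjnf
Reading characters right to left:
  Position 5: 'f'
  Position 4: 'n'
  Position 3: 'j'
  Position 2: 'b'
  Position 1: 'h'
  Position 0: 'h'
Reversed: fnjbhh

fnjbhh


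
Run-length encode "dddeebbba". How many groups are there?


Input: dddeebbba
Scanning for consecutive runs:
  Group 1: 'd' x 3 (positions 0-2)
  Group 2: 'e' x 2 (positions 3-4)
  Group 3: 'b' x 3 (positions 5-7)
  Group 4: 'a' x 1 (positions 8-8)
Total groups: 4

4


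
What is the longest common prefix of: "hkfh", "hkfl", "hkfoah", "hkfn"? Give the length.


Words: hkfh, hkfl, hkfoah, hkfn
  Position 0: all 'h' => match
  Position 1: all 'k' => match
  Position 2: all 'f' => match
  Position 3: ('h', 'l', 'o', 'n') => mismatch, stop
LCP = "hkf" (length 3)

3


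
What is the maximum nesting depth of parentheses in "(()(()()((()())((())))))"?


Input: "(()(()()((()())((())))))"
Tracking depth:
  Position 0 '(': depth becomes 1
  Position 1 '(': depth becomes 2
  Position 2 ')': depth becomes 1
  Position 3 '(': depth becomes 2
  Position 4 '(': depth becomes 3
  Position 5 ')': depth becomes 2
  Position 6 '(': depth becomes 3
  Position 7 ')': depth becomes 2
  Position 8 '(': depth becomes 3
  Position 9 '(': depth becomes 4
  Position 10 '(': depth becomes 5
  Position 11 ')': depth becomes 4
  Position 12 '(': depth becomes 5
  Position 13 ')': depth becomes 4
  Position 14 ')': depth becomes 3
  Position 15 '(': depth becomes 4
  Position 16 '(': depth becomes 5
  Position 17 '(': depth becomes 6
  Position 18 ')': depth becomes 5
  Position 19 ')': depth becomes 4
  Position 20 ')': depth becomes 3
  Position 21 ')': depth becomes 2
  Position 22 ')': depth becomes 1
  Position 23 ')': depth becomes 0
Maximum depth reached: 6

6


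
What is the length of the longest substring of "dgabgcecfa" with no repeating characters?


Input: "dgabgcecfa"
Sliding window (track last position of each char):
  Position 0 ('d'): window [0,0] length 1 -- new best
  Position 1 ('g'): window [0,1] length 2 -- new best
  Position 2 ('a'): window [0,2] length 3 -- new best
  Position 3 ('b'): window [0,3] length 4 -- new best
  Position 4 ('g'): repeat (last at 1), move window start to 2
  Position 4 ('g'): window [2,4] length 3
  Position 5 ('c'): window [2,5] length 4
  Position 6 ('e'): window [2,6] length 5 -- new best
  Position 7 ('c'): repeat (last at 5), move window start to 6
  Position 7 ('c'): window [6,7] length 2
  Position 8 ('f'): window [6,8] length 3
  Position 9 ('a'): window [6,9] length 4
Longest substring with no repeats: "abgce" with length 5

5


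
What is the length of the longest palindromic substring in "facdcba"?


Input: "facdcba"
Checking substrings for palindromes:
  [2:5] "cdc" (len 3) => palindrome
Longest palindromic substring: "cdc" with length 3

3


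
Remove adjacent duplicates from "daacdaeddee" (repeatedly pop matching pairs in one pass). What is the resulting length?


Input: daacdaeddee
Stack-based adjacent duplicate removal:
  Read 'd': push. Stack: d
  Read 'a': push. Stack: da
  Read 'a': matches stack top 'a' => pop. Stack: d
  Read 'c': push. Stack: dc
  Read 'd': push. Stack: dcd
  Read 'a': push. Stack: dcda
  Read 'e': push. Stack: dcdae
  Read 'd': push. Stack: dcdaed
  Read 'd': matches stack top 'd' => pop. Stack: dcdae
  Read 'e': matches stack top 'e' => pop. Stack: dcda
  Read 'e': push. Stack: dcdae
Final stack: "dcdae" (length 5)

5


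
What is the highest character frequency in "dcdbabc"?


Input: dcdbabc
Character counts:
  'a': 1
  'b': 2
  'c': 2
  'd': 2
Maximum frequency: 2

2


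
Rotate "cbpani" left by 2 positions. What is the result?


Input: "cbpani", rotate left by 2
First 2 characters: "cb"
Remaining characters: "pani"
Concatenate remaining + first: "pani" + "cb" = "panicb"

panicb


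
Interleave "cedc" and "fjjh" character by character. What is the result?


Interleaving "cedc" and "fjjh":
  Position 0: 'c' from first, 'f' from second => "cf"
  Position 1: 'e' from first, 'j' from second => "ej"
  Position 2: 'd' from first, 'j' from second => "dj"
  Position 3: 'c' from first, 'h' from second => "ch"
Result: cfejdjch

cfejdjch


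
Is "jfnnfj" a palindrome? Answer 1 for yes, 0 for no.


Input: jfnnfj
Reversed: jfnnfj
  Compare pos 0 ('j') with pos 5 ('j'): match
  Compare pos 1 ('f') with pos 4 ('f'): match
  Compare pos 2 ('n') with pos 3 ('n'): match
Result: palindrome

1


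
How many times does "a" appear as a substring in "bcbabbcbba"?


Searching for "a" in "bcbabbcbba"
Scanning each position:
  Position 0: "b" => no
  Position 1: "c" => no
  Position 2: "b" => no
  Position 3: "a" => MATCH
  Position 4: "b" => no
  Position 5: "b" => no
  Position 6: "c" => no
  Position 7: "b" => no
  Position 8: "b" => no
  Position 9: "a" => MATCH
Total occurrences: 2

2


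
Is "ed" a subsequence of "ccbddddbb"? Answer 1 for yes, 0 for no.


Check if "ed" is a subsequence of "ccbddddbb"
Greedy scan:
  Position 0 ('c'): no match needed
  Position 1 ('c'): no match needed
  Position 2 ('b'): no match needed
  Position 3 ('d'): no match needed
  Position 4 ('d'): no match needed
  Position 5 ('d'): no match needed
  Position 6 ('d'): no match needed
  Position 7 ('b'): no match needed
  Position 8 ('b'): no match needed
Only matched 0/2 characters => not a subsequence

0


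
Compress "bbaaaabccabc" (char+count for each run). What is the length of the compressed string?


Input: bbaaaabccabc
Runs:
  'b' x 2 => "b2"
  'a' x 4 => "a4"
  'b' x 1 => "b1"
  'c' x 2 => "c2"
  'a' x 1 => "a1"
  'b' x 1 => "b1"
  'c' x 1 => "c1"
Compressed: "b2a4b1c2a1b1c1"
Compressed length: 14

14


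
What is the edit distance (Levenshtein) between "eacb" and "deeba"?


Computing edit distance: "eacb" -> "deeba"
DP table:
           d    e    e    b    a
      0    1    2    3    4    5
  e   1    1    1    2    3    4
  a   2    2    2    2    3    3
  c   3    3    3    3    3    4
  b   4    4    4    4    3    4
Edit distance = dp[4][5] = 4

4


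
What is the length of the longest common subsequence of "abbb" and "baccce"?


LCS of "abbb" and "baccce"
DP table:
           b    a    c    c    c    e
      0    0    0    0    0    0    0
  a   0    0    1    1    1    1    1
  b   0    1    1    1    1    1    1
  b   0    1    1    1    1    1    1
  b   0    1    1    1    1    1    1
LCS length = dp[4][6] = 1

1


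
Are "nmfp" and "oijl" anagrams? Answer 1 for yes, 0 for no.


Strings: "nmfp", "oijl"
Sorted first:  fmnp
Sorted second: ijlo
Differ at position 0: 'f' vs 'i' => not anagrams

0


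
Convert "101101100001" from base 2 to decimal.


Input: "101101100001" in base 2
Positional expansion:
  Digit '1' (value 1) x 2^11 = 2048
  Digit '0' (value 0) x 2^10 = 0
  Digit '1' (value 1) x 2^9 = 512
  Digit '1' (value 1) x 2^8 = 256
  Digit '0' (value 0) x 2^7 = 0
  Digit '1' (value 1) x 2^6 = 64
  Digit '1' (value 1) x 2^5 = 32
  Digit '0' (value 0) x 2^4 = 0
  Digit '0' (value 0) x 2^3 = 0
  Digit '0' (value 0) x 2^2 = 0
  Digit '0' (value 0) x 2^1 = 0
  Digit '1' (value 1) x 2^0 = 1
Sum = 2913

2913


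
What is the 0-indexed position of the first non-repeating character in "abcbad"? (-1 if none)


Input: abcbad
Character frequencies:
  'a': 2
  'b': 2
  'c': 1
  'd': 1
Scanning left to right for freq == 1:
  Position 0 ('a'): freq=2, skip
  Position 1 ('b'): freq=2, skip
  Position 2 ('c'): unique! => answer = 2

2


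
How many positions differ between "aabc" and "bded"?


Comparing "aabc" and "bded" position by position:
  Position 0: 'a' vs 'b' => DIFFER
  Position 1: 'a' vs 'd' => DIFFER
  Position 2: 'b' vs 'e' => DIFFER
  Position 3: 'c' vs 'd' => DIFFER
Positions that differ: 4

4


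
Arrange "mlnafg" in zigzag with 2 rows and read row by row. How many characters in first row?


Zigzag "mlnafg" into 2 rows:
Placing characters:
  'm' => row 0
  'l' => row 1
  'n' => row 0
  'a' => row 1
  'f' => row 0
  'g' => row 1
Rows:
  Row 0: "mnf"
  Row 1: "lag"
First row length: 3

3


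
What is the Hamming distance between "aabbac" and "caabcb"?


Comparing "aabbac" and "caabcb" position by position:
  Position 0: 'a' vs 'c' => differ
  Position 1: 'a' vs 'a' => same
  Position 2: 'b' vs 'a' => differ
  Position 3: 'b' vs 'b' => same
  Position 4: 'a' vs 'c' => differ
  Position 5: 'c' vs 'b' => differ
Total differences (Hamming distance): 4

4


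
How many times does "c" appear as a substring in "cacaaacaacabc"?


Searching for "c" in "cacaaacaacabc"
Scanning each position:
  Position 0: "c" => MATCH
  Position 1: "a" => no
  Position 2: "c" => MATCH
  Position 3: "a" => no
  Position 4: "a" => no
  Position 5: "a" => no
  Position 6: "c" => MATCH
  Position 7: "a" => no
  Position 8: "a" => no
  Position 9: "c" => MATCH
  Position 10: "a" => no
  Position 11: "b" => no
  Position 12: "c" => MATCH
Total occurrences: 5

5


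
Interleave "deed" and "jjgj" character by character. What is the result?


Interleaving "deed" and "jjgj":
  Position 0: 'd' from first, 'j' from second => "dj"
  Position 1: 'e' from first, 'j' from second => "ej"
  Position 2: 'e' from first, 'g' from second => "eg"
  Position 3: 'd' from first, 'j' from second => "dj"
Result: djejegdj

djejegdj


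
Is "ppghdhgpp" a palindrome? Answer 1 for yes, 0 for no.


Input: ppghdhgpp
Reversed: ppghdhgpp
  Compare pos 0 ('p') with pos 8 ('p'): match
  Compare pos 1 ('p') with pos 7 ('p'): match
  Compare pos 2 ('g') with pos 6 ('g'): match
  Compare pos 3 ('h') with pos 5 ('h'): match
Result: palindrome

1


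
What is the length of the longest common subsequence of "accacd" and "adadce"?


LCS of "accacd" and "adadce"
DP table:
           a    d    a    d    c    e
      0    0    0    0    0    0    0
  a   0    1    1    1    1    1    1
  c   0    1    1    1    1    2    2
  c   0    1    1    1    1    2    2
  a   0    1    1    2    2    2    2
  c   0    1    1    2    2    3    3
  d   0    1    2    2    3    3    3
LCS length = dp[6][6] = 3

3


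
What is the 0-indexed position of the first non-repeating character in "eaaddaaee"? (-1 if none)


Input: eaaddaaee
Character frequencies:
  'a': 4
  'd': 2
  'e': 3
Scanning left to right for freq == 1:
  Position 0 ('e'): freq=3, skip
  Position 1 ('a'): freq=4, skip
  Position 2 ('a'): freq=4, skip
  Position 3 ('d'): freq=2, skip
  Position 4 ('d'): freq=2, skip
  Position 5 ('a'): freq=4, skip
  Position 6 ('a'): freq=4, skip
  Position 7 ('e'): freq=3, skip
  Position 8 ('e'): freq=3, skip
  No unique character found => answer = -1

-1


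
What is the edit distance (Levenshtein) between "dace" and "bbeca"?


Computing edit distance: "dace" -> "bbeca"
DP table:
           b    b    e    c    a
      0    1    2    3    4    5
  d   1    1    2    3    4    5
  a   2    2    2    3    4    4
  c   3    3    3    3    3    4
  e   4    4    4    3    4    4
Edit distance = dp[4][5] = 4

4


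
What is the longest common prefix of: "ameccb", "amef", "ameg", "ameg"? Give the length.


Words: ameccb, amef, ameg, ameg
  Position 0: all 'a' => match
  Position 1: all 'm' => match
  Position 2: all 'e' => match
  Position 3: ('c', 'f', 'g', 'g') => mismatch, stop
LCP = "ame" (length 3)

3


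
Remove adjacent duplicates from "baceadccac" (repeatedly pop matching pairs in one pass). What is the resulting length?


Input: baceadccac
Stack-based adjacent duplicate removal:
  Read 'b': push. Stack: b
  Read 'a': push. Stack: ba
  Read 'c': push. Stack: bac
  Read 'e': push. Stack: bace
  Read 'a': push. Stack: bacea
  Read 'd': push. Stack: bacead
  Read 'c': push. Stack: baceadc
  Read 'c': matches stack top 'c' => pop. Stack: bacead
  Read 'a': push. Stack: baceada
  Read 'c': push. Stack: baceadac
Final stack: "baceadac" (length 8)

8


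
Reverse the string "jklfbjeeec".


Input: jklfbjeeec
Reading characters right to left:
  Position 9: 'c'
  Position 8: 'e'
  Position 7: 'e'
  Position 6: 'e'
  Position 5: 'j'
  Position 4: 'b'
  Position 3: 'f'
  Position 2: 'l'
  Position 1: 'k'
  Position 0: 'j'
Reversed: ceeejbflkj

ceeejbflkj


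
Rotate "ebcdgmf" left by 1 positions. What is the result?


Input: "ebcdgmf", rotate left by 1
First 1 characters: "e"
Remaining characters: "bcdgmf"
Concatenate remaining + first: "bcdgmf" + "e" = "bcdgmfe"

bcdgmfe


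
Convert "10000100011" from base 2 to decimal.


Input: "10000100011" in base 2
Positional expansion:
  Digit '1' (value 1) x 2^10 = 1024
  Digit '0' (value 0) x 2^9 = 0
  Digit '0' (value 0) x 2^8 = 0
  Digit '0' (value 0) x 2^7 = 0
  Digit '0' (value 0) x 2^6 = 0
  Digit '1' (value 1) x 2^5 = 32
  Digit '0' (value 0) x 2^4 = 0
  Digit '0' (value 0) x 2^3 = 0
  Digit '0' (value 0) x 2^2 = 0
  Digit '1' (value 1) x 2^1 = 2
  Digit '1' (value 1) x 2^0 = 1
Sum = 1059

1059


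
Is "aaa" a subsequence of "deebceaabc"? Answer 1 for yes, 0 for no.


Check if "aaa" is a subsequence of "deebceaabc"
Greedy scan:
  Position 0 ('d'): no match needed
  Position 1 ('e'): no match needed
  Position 2 ('e'): no match needed
  Position 3 ('b'): no match needed
  Position 4 ('c'): no match needed
  Position 5 ('e'): no match needed
  Position 6 ('a'): matches sub[0] = 'a'
  Position 7 ('a'): matches sub[1] = 'a'
  Position 8 ('b'): no match needed
  Position 9 ('c'): no match needed
Only matched 2/3 characters => not a subsequence

0


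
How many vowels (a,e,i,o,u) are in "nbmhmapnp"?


Input: nbmhmapnp
Checking each character:
  'n' at position 0: consonant
  'b' at position 1: consonant
  'm' at position 2: consonant
  'h' at position 3: consonant
  'm' at position 4: consonant
  'a' at position 5: vowel (running total: 1)
  'p' at position 6: consonant
  'n' at position 7: consonant
  'p' at position 8: consonant
Total vowels: 1

1


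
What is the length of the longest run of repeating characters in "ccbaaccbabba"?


Input: "ccbaaccbabba"
Scanning for longest run:
  Position 1 ('c'): continues run of 'c', length=2
  Position 2 ('b'): new char, reset run to 1
  Position 3 ('a'): new char, reset run to 1
  Position 4 ('a'): continues run of 'a', length=2
  Position 5 ('c'): new char, reset run to 1
  Position 6 ('c'): continues run of 'c', length=2
  Position 7 ('b'): new char, reset run to 1
  Position 8 ('a'): new char, reset run to 1
  Position 9 ('b'): new char, reset run to 1
  Position 10 ('b'): continues run of 'b', length=2
  Position 11 ('a'): new char, reset run to 1
Longest run: 'c' with length 2

2


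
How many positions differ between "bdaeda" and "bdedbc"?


Comparing "bdaeda" and "bdedbc" position by position:
  Position 0: 'b' vs 'b' => same
  Position 1: 'd' vs 'd' => same
  Position 2: 'a' vs 'e' => DIFFER
  Position 3: 'e' vs 'd' => DIFFER
  Position 4: 'd' vs 'b' => DIFFER
  Position 5: 'a' vs 'c' => DIFFER
Positions that differ: 4

4


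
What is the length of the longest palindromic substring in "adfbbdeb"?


Input: "adfbbdeb"
Checking substrings for palindromes:
  [3:5] "bb" (len 2) => palindrome
Longest palindromic substring: "bb" with length 2

2


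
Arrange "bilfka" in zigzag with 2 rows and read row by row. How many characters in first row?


Zigzag "bilfka" into 2 rows:
Placing characters:
  'b' => row 0
  'i' => row 1
  'l' => row 0
  'f' => row 1
  'k' => row 0
  'a' => row 1
Rows:
  Row 0: "blk"
  Row 1: "ifa"
First row length: 3

3


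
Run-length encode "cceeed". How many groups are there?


Input: cceeed
Scanning for consecutive runs:
  Group 1: 'c' x 2 (positions 0-1)
  Group 2: 'e' x 3 (positions 2-4)
  Group 3: 'd' x 1 (positions 5-5)
Total groups: 3

3


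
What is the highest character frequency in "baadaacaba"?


Input: baadaacaba
Character counts:
  'a': 6
  'b': 2
  'c': 1
  'd': 1
Maximum frequency: 6

6


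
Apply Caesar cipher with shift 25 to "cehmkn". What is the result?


Caesar cipher: shift "cehmkn" by 25
  'c' (pos 2) + 25 = pos 1 = 'b'
  'e' (pos 4) + 25 = pos 3 = 'd'
  'h' (pos 7) + 25 = pos 6 = 'g'
  'm' (pos 12) + 25 = pos 11 = 'l'
  'k' (pos 10) + 25 = pos 9 = 'j'
  'n' (pos 13) + 25 = pos 12 = 'm'
Result: bdgljm

bdgljm


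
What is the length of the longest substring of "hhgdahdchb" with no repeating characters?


Input: "hhgdahdchb"
Sliding window (track last position of each char):
  Position 0 ('h'): window [0,0] length 1 -- new best
  Position 1 ('h'): repeat (last at 0), move window start to 1
  Position 1 ('h'): window [1,1] length 1
  Position 2 ('g'): window [1,2] length 2 -- new best
  Position 3 ('d'): window [1,3] length 3 -- new best
  Position 4 ('a'): window [1,4] length 4 -- new best
  Position 5 ('h'): repeat (last at 1), move window start to 2
  Position 5 ('h'): window [2,5] length 4
  Position 6 ('d'): repeat (last at 3), move window start to 4
  Position 6 ('d'): window [4,6] length 3
  Position 7 ('c'): window [4,7] length 4
  Position 8 ('h'): repeat (last at 5), move window start to 6
  Position 8 ('h'): window [6,8] length 3
  Position 9 ('b'): window [6,9] length 4
Longest substring with no repeats: "hgda" with length 4

4


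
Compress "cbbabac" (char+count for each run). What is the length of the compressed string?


Input: cbbabac
Runs:
  'c' x 1 => "c1"
  'b' x 2 => "b2"
  'a' x 1 => "a1"
  'b' x 1 => "b1"
  'a' x 1 => "a1"
  'c' x 1 => "c1"
Compressed: "c1b2a1b1a1c1"
Compressed length: 12

12


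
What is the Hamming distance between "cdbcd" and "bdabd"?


Comparing "cdbcd" and "bdabd" position by position:
  Position 0: 'c' vs 'b' => differ
  Position 1: 'd' vs 'd' => same
  Position 2: 'b' vs 'a' => differ
  Position 3: 'c' vs 'b' => differ
  Position 4: 'd' vs 'd' => same
Total differences (Hamming distance): 3

3


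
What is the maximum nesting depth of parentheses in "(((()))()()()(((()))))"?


Input: "(((()))()()()(((()))))"
Tracking depth:
  Position 0 '(': depth becomes 1
  Position 1 '(': depth becomes 2
  Position 2 '(': depth becomes 3
  Position 3 '(': depth becomes 4
  Position 4 ')': depth becomes 3
  Position 5 ')': depth becomes 2
  Position 6 ')': depth becomes 1
  Position 7 '(': depth becomes 2
  Position 8 ')': depth becomes 1
  Position 9 '(': depth becomes 2
  Position 10 ')': depth becomes 1
  Position 11 '(': depth becomes 2
  Position 12 ')': depth becomes 1
  Position 13 '(': depth becomes 2
  Position 14 '(': depth becomes 3
  Position 15 '(': depth becomes 4
  Position 16 '(': depth becomes 5
  Position 17 ')': depth becomes 4
  Position 18 ')': depth becomes 3
  Position 19 ')': depth becomes 2
  Position 20 ')': depth becomes 1
  Position 21 ')': depth becomes 0
Maximum depth reached: 5

5


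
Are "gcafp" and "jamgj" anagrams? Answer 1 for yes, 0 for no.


Strings: "gcafp", "jamgj"
Sorted first:  acfgp
Sorted second: agjjm
Differ at position 1: 'c' vs 'g' => not anagrams

0


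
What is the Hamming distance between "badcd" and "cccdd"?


Comparing "badcd" and "cccdd" position by position:
  Position 0: 'b' vs 'c' => differ
  Position 1: 'a' vs 'c' => differ
  Position 2: 'd' vs 'c' => differ
  Position 3: 'c' vs 'd' => differ
  Position 4: 'd' vs 'd' => same
Total differences (Hamming distance): 4

4


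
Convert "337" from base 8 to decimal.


Input: "337" in base 8
Positional expansion:
  Digit '3' (value 3) x 8^2 = 192
  Digit '3' (value 3) x 8^1 = 24
  Digit '7' (value 7) x 8^0 = 7
Sum = 223

223


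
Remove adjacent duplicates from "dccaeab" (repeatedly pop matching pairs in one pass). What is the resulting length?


Input: dccaeab
Stack-based adjacent duplicate removal:
  Read 'd': push. Stack: d
  Read 'c': push. Stack: dc
  Read 'c': matches stack top 'c' => pop. Stack: d
  Read 'a': push. Stack: da
  Read 'e': push. Stack: dae
  Read 'a': push. Stack: daea
  Read 'b': push. Stack: daeab
Final stack: "daeab" (length 5)

5


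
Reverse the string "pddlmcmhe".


Input: pddlmcmhe
Reading characters right to left:
  Position 8: 'e'
  Position 7: 'h'
  Position 6: 'm'
  Position 5: 'c'
  Position 4: 'm'
  Position 3: 'l'
  Position 2: 'd'
  Position 1: 'd'
  Position 0: 'p'
Reversed: ehmcmlddp

ehmcmlddp


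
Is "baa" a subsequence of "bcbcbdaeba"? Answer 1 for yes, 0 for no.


Check if "baa" is a subsequence of "bcbcbdaeba"
Greedy scan:
  Position 0 ('b'): matches sub[0] = 'b'
  Position 1 ('c'): no match needed
  Position 2 ('b'): no match needed
  Position 3 ('c'): no match needed
  Position 4 ('b'): no match needed
  Position 5 ('d'): no match needed
  Position 6 ('a'): matches sub[1] = 'a'
  Position 7 ('e'): no match needed
  Position 8 ('b'): no match needed
  Position 9 ('a'): matches sub[2] = 'a'
All 3 characters matched => is a subsequence

1


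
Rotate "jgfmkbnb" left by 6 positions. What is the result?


Input: "jgfmkbnb", rotate left by 6
First 6 characters: "jgfmkb"
Remaining characters: "nb"
Concatenate remaining + first: "nb" + "jgfmkb" = "nbjgfmkb"

nbjgfmkb


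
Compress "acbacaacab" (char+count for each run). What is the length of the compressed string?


Input: acbacaacab
Runs:
  'a' x 1 => "a1"
  'c' x 1 => "c1"
  'b' x 1 => "b1"
  'a' x 1 => "a1"
  'c' x 1 => "c1"
  'a' x 2 => "a2"
  'c' x 1 => "c1"
  'a' x 1 => "a1"
  'b' x 1 => "b1"
Compressed: "a1c1b1a1c1a2c1a1b1"
Compressed length: 18

18


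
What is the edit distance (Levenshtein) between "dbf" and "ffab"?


Computing edit distance: "dbf" -> "ffab"
DP table:
           f    f    a    b
      0    1    2    3    4
  d   1    1    2    3    4
  b   2    2    2    3    3
  f   3    2    2    3    4
Edit distance = dp[3][4] = 4

4


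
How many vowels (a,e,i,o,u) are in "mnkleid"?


Input: mnkleid
Checking each character:
  'm' at position 0: consonant
  'n' at position 1: consonant
  'k' at position 2: consonant
  'l' at position 3: consonant
  'e' at position 4: vowel (running total: 1)
  'i' at position 5: vowel (running total: 2)
  'd' at position 6: consonant
Total vowels: 2

2


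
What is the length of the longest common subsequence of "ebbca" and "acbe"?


LCS of "ebbca" and "acbe"
DP table:
           a    c    b    e
      0    0    0    0    0
  e   0    0    0    0    1
  b   0    0    0    1    1
  b   0    0    0    1    1
  c   0    0    1    1    1
  a   0    1    1    1    1
LCS length = dp[5][4] = 1

1


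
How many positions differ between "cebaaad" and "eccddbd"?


Comparing "cebaaad" and "eccddbd" position by position:
  Position 0: 'c' vs 'e' => DIFFER
  Position 1: 'e' vs 'c' => DIFFER
  Position 2: 'b' vs 'c' => DIFFER
  Position 3: 'a' vs 'd' => DIFFER
  Position 4: 'a' vs 'd' => DIFFER
  Position 5: 'a' vs 'b' => DIFFER
  Position 6: 'd' vs 'd' => same
Positions that differ: 6

6


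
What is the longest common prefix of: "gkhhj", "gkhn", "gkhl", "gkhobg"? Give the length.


Words: gkhhj, gkhn, gkhl, gkhobg
  Position 0: all 'g' => match
  Position 1: all 'k' => match
  Position 2: all 'h' => match
  Position 3: ('h', 'n', 'l', 'o') => mismatch, stop
LCP = "gkh" (length 3)

3


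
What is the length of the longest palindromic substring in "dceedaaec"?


Input: "dceedaaec"
Checking substrings for palindromes:
  [2:4] "ee" (len 2) => palindrome
  [5:7] "aa" (len 2) => palindrome
Longest palindromic substring: "ee" with length 2

2


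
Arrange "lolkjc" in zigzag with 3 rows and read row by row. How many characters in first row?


Zigzag "lolkjc" into 3 rows:
Placing characters:
  'l' => row 0
  'o' => row 1
  'l' => row 2
  'k' => row 1
  'j' => row 0
  'c' => row 1
Rows:
  Row 0: "lj"
  Row 1: "okc"
  Row 2: "l"
First row length: 2

2


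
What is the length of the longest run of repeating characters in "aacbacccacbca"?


Input: "aacbacccacbca"
Scanning for longest run:
  Position 1 ('a'): continues run of 'a', length=2
  Position 2 ('c'): new char, reset run to 1
  Position 3 ('b'): new char, reset run to 1
  Position 4 ('a'): new char, reset run to 1
  Position 5 ('c'): new char, reset run to 1
  Position 6 ('c'): continues run of 'c', length=2
  Position 7 ('c'): continues run of 'c', length=3
  Position 8 ('a'): new char, reset run to 1
  Position 9 ('c'): new char, reset run to 1
  Position 10 ('b'): new char, reset run to 1
  Position 11 ('c'): new char, reset run to 1
  Position 12 ('a'): new char, reset run to 1
Longest run: 'c' with length 3

3


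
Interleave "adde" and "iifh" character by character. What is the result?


Interleaving "adde" and "iifh":
  Position 0: 'a' from first, 'i' from second => "ai"
  Position 1: 'd' from first, 'i' from second => "di"
  Position 2: 'd' from first, 'f' from second => "df"
  Position 3: 'e' from first, 'h' from second => "eh"
Result: aididfeh

aididfeh


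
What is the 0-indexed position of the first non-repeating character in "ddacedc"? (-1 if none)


Input: ddacedc
Character frequencies:
  'a': 1
  'c': 2
  'd': 3
  'e': 1
Scanning left to right for freq == 1:
  Position 0 ('d'): freq=3, skip
  Position 1 ('d'): freq=3, skip
  Position 2 ('a'): unique! => answer = 2

2


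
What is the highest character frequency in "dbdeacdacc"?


Input: dbdeacdacc
Character counts:
  'a': 2
  'b': 1
  'c': 3
  'd': 3
  'e': 1
Maximum frequency: 3

3


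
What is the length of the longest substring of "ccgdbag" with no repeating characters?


Input: "ccgdbag"
Sliding window (track last position of each char):
  Position 0 ('c'): window [0,0] length 1 -- new best
  Position 1 ('c'): repeat (last at 0), move window start to 1
  Position 1 ('c'): window [1,1] length 1
  Position 2 ('g'): window [1,2] length 2 -- new best
  Position 3 ('d'): window [1,3] length 3 -- new best
  Position 4 ('b'): window [1,4] length 4 -- new best
  Position 5 ('a'): window [1,5] length 5 -- new best
  Position 6 ('g'): repeat (last at 2), move window start to 3
  Position 6 ('g'): window [3,6] length 4
Longest substring with no repeats: "cgdba" with length 5

5


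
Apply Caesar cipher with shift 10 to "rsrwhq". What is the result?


Caesar cipher: shift "rsrwhq" by 10
  'r' (pos 17) + 10 = pos 1 = 'b'
  's' (pos 18) + 10 = pos 2 = 'c'
  'r' (pos 17) + 10 = pos 1 = 'b'
  'w' (pos 22) + 10 = pos 6 = 'g'
  'h' (pos 7) + 10 = pos 17 = 'r'
  'q' (pos 16) + 10 = pos 0 = 'a'
Result: bcbgra

bcbgra


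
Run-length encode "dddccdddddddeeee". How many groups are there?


Input: dddccdddddddeeee
Scanning for consecutive runs:
  Group 1: 'd' x 3 (positions 0-2)
  Group 2: 'c' x 2 (positions 3-4)
  Group 3: 'd' x 7 (positions 5-11)
  Group 4: 'e' x 4 (positions 12-15)
Total groups: 4

4


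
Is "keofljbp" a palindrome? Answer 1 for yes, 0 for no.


Input: keofljbp
Reversed: pbjlfoek
  Compare pos 0 ('k') with pos 7 ('p'): MISMATCH
  Compare pos 1 ('e') with pos 6 ('b'): MISMATCH
  Compare pos 2 ('o') with pos 5 ('j'): MISMATCH
  Compare pos 3 ('f') with pos 4 ('l'): MISMATCH
Result: not a palindrome

0


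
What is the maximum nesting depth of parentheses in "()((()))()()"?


Input: "()((()))()()"
Tracking depth:
  Position 0 '(': depth becomes 1
  Position 1 ')': depth becomes 0
  Position 2 '(': depth becomes 1
  Position 3 '(': depth becomes 2
  Position 4 '(': depth becomes 3
  Position 5 ')': depth becomes 2
  Position 6 ')': depth becomes 1
  Position 7 ')': depth becomes 0
  Position 8 '(': depth becomes 1
  Position 9 ')': depth becomes 0
  Position 10 '(': depth becomes 1
  Position 11 ')': depth becomes 0
Maximum depth reached: 3

3


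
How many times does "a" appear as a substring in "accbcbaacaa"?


Searching for "a" in "accbcbaacaa"
Scanning each position:
  Position 0: "a" => MATCH
  Position 1: "c" => no
  Position 2: "c" => no
  Position 3: "b" => no
  Position 4: "c" => no
  Position 5: "b" => no
  Position 6: "a" => MATCH
  Position 7: "a" => MATCH
  Position 8: "c" => no
  Position 9: "a" => MATCH
  Position 10: "a" => MATCH
Total occurrences: 5

5


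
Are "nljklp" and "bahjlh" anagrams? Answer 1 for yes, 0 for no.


Strings: "nljklp", "bahjlh"
Sorted first:  jkllnp
Sorted second: abhhjl
Differ at position 0: 'j' vs 'a' => not anagrams

0


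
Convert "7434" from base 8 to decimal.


Input: "7434" in base 8
Positional expansion:
  Digit '7' (value 7) x 8^3 = 3584
  Digit '4' (value 4) x 8^2 = 256
  Digit '3' (value 3) x 8^1 = 24
  Digit '4' (value 4) x 8^0 = 4
Sum = 3868

3868


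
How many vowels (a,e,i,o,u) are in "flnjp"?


Input: flnjp
Checking each character:
  'f' at position 0: consonant
  'l' at position 1: consonant
  'n' at position 2: consonant
  'j' at position 3: consonant
  'p' at position 4: consonant
Total vowels: 0

0


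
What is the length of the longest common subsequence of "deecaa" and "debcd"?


LCS of "deecaa" and "debcd"
DP table:
           d    e    b    c    d
      0    0    0    0    0    0
  d   0    1    1    1    1    1
  e   0    1    2    2    2    2
  e   0    1    2    2    2    2
  c   0    1    2    2    3    3
  a   0    1    2    2    3    3
  a   0    1    2    2    3    3
LCS length = dp[6][5] = 3

3


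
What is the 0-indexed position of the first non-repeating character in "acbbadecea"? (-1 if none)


Input: acbbadecea
Character frequencies:
  'a': 3
  'b': 2
  'c': 2
  'd': 1
  'e': 2
Scanning left to right for freq == 1:
  Position 0 ('a'): freq=3, skip
  Position 1 ('c'): freq=2, skip
  Position 2 ('b'): freq=2, skip
  Position 3 ('b'): freq=2, skip
  Position 4 ('a'): freq=3, skip
  Position 5 ('d'): unique! => answer = 5

5


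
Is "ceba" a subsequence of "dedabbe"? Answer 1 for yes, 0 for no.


Check if "ceba" is a subsequence of "dedabbe"
Greedy scan:
  Position 0 ('d'): no match needed
  Position 1 ('e'): no match needed
  Position 2 ('d'): no match needed
  Position 3 ('a'): no match needed
  Position 4 ('b'): no match needed
  Position 5 ('b'): no match needed
  Position 6 ('e'): no match needed
Only matched 0/4 characters => not a subsequence

0


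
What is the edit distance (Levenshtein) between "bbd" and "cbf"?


Computing edit distance: "bbd" -> "cbf"
DP table:
           c    b    f
      0    1    2    3
  b   1    1    1    2
  b   2    2    1    2
  d   3    3    2    2
Edit distance = dp[3][3] = 2

2


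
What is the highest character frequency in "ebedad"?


Input: ebedad
Character counts:
  'a': 1
  'b': 1
  'd': 2
  'e': 2
Maximum frequency: 2

2


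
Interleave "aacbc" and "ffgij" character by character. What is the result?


Interleaving "aacbc" and "ffgij":
  Position 0: 'a' from first, 'f' from second => "af"
  Position 1: 'a' from first, 'f' from second => "af"
  Position 2: 'c' from first, 'g' from second => "cg"
  Position 3: 'b' from first, 'i' from second => "bi"
  Position 4: 'c' from first, 'j' from second => "cj"
Result: afafcgbicj

afafcgbicj


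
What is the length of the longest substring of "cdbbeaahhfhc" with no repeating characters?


Input: "cdbbeaahhfhc"
Sliding window (track last position of each char):
  Position 0 ('c'): window [0,0] length 1 -- new best
  Position 1 ('d'): window [0,1] length 2 -- new best
  Position 2 ('b'): window [0,2] length 3 -- new best
  Position 3 ('b'): repeat (last at 2), move window start to 3
  Position 3 ('b'): window [3,3] length 1
  Position 4 ('e'): window [3,4] length 2
  Position 5 ('a'): window [3,5] length 3
  Position 6 ('a'): repeat (last at 5), move window start to 6
  Position 6 ('a'): window [6,6] length 1
  Position 7 ('h'): window [6,7] length 2
  Position 8 ('h'): repeat (last at 7), move window start to 8
  Position 8 ('h'): window [8,8] length 1
  Position 9 ('f'): window [8,9] length 2
  Position 10 ('h'): repeat (last at 8), move window start to 9
  Position 10 ('h'): window [9,10] length 2
  Position 11 ('c'): window [9,11] length 3
Longest substring with no repeats: "cdb" with length 3

3


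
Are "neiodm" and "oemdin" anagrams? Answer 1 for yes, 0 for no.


Strings: "neiodm", "oemdin"
Sorted first:  deimno
Sorted second: deimno
Sorted forms match => anagrams

1


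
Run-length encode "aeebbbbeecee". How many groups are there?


Input: aeebbbbeecee
Scanning for consecutive runs:
  Group 1: 'a' x 1 (positions 0-0)
  Group 2: 'e' x 2 (positions 1-2)
  Group 3: 'b' x 4 (positions 3-6)
  Group 4: 'e' x 2 (positions 7-8)
  Group 5: 'c' x 1 (positions 9-9)
  Group 6: 'e' x 2 (positions 10-11)
Total groups: 6

6


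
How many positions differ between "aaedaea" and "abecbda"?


Comparing "aaedaea" and "abecbda" position by position:
  Position 0: 'a' vs 'a' => same
  Position 1: 'a' vs 'b' => DIFFER
  Position 2: 'e' vs 'e' => same
  Position 3: 'd' vs 'c' => DIFFER
  Position 4: 'a' vs 'b' => DIFFER
  Position 5: 'e' vs 'd' => DIFFER
  Position 6: 'a' vs 'a' => same
Positions that differ: 4

4


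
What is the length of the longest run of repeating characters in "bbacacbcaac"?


Input: "bbacacbcaac"
Scanning for longest run:
  Position 1 ('b'): continues run of 'b', length=2
  Position 2 ('a'): new char, reset run to 1
  Position 3 ('c'): new char, reset run to 1
  Position 4 ('a'): new char, reset run to 1
  Position 5 ('c'): new char, reset run to 1
  Position 6 ('b'): new char, reset run to 1
  Position 7 ('c'): new char, reset run to 1
  Position 8 ('a'): new char, reset run to 1
  Position 9 ('a'): continues run of 'a', length=2
  Position 10 ('c'): new char, reset run to 1
Longest run: 'b' with length 2

2


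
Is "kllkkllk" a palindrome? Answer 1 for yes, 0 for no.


Input: kllkkllk
Reversed: kllkkllk
  Compare pos 0 ('k') with pos 7 ('k'): match
  Compare pos 1 ('l') with pos 6 ('l'): match
  Compare pos 2 ('l') with pos 5 ('l'): match
  Compare pos 3 ('k') with pos 4 ('k'): match
Result: palindrome

1


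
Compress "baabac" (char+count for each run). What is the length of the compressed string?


Input: baabac
Runs:
  'b' x 1 => "b1"
  'a' x 2 => "a2"
  'b' x 1 => "b1"
  'a' x 1 => "a1"
  'c' x 1 => "c1"
Compressed: "b1a2b1a1c1"
Compressed length: 10

10


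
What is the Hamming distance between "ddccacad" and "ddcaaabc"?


Comparing "ddccacad" and "ddcaaabc" position by position:
  Position 0: 'd' vs 'd' => same
  Position 1: 'd' vs 'd' => same
  Position 2: 'c' vs 'c' => same
  Position 3: 'c' vs 'a' => differ
  Position 4: 'a' vs 'a' => same
  Position 5: 'c' vs 'a' => differ
  Position 6: 'a' vs 'b' => differ
  Position 7: 'd' vs 'c' => differ
Total differences (Hamming distance): 4

4


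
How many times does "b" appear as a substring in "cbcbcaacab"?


Searching for "b" in "cbcbcaacab"
Scanning each position:
  Position 0: "c" => no
  Position 1: "b" => MATCH
  Position 2: "c" => no
  Position 3: "b" => MATCH
  Position 4: "c" => no
  Position 5: "a" => no
  Position 6: "a" => no
  Position 7: "c" => no
  Position 8: "a" => no
  Position 9: "b" => MATCH
Total occurrences: 3

3


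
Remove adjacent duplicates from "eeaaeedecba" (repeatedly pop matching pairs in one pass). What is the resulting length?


Input: eeaaeedecba
Stack-based adjacent duplicate removal:
  Read 'e': push. Stack: e
  Read 'e': matches stack top 'e' => pop. Stack: (empty)
  Read 'a': push. Stack: a
  Read 'a': matches stack top 'a' => pop. Stack: (empty)
  Read 'e': push. Stack: e
  Read 'e': matches stack top 'e' => pop. Stack: (empty)
  Read 'd': push. Stack: d
  Read 'e': push. Stack: de
  Read 'c': push. Stack: dec
  Read 'b': push. Stack: decb
  Read 'a': push. Stack: decba
Final stack: "decba" (length 5)

5
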